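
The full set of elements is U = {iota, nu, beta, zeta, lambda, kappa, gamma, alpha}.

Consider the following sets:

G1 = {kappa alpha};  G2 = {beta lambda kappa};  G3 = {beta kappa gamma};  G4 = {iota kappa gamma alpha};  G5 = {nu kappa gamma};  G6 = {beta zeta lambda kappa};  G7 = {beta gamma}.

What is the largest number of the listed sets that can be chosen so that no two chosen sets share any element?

2

G1, G7 are pairwise disjoint (G1={kappa,alpha}; G7={beta,gamma}).
Every remaining set overlaps one of these, and no 3 of the listed sets are pairwise disjoint, so 2 is the maximum.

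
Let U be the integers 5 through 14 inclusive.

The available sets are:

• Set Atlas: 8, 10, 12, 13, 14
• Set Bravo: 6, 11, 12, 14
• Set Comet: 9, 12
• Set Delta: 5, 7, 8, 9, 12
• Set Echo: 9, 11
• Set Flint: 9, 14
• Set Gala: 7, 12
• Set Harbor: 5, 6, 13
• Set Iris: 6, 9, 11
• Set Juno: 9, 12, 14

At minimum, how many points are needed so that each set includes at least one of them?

3

The 3 points {9, 12, 13} hit every set.
The sets Flint, Gala, Harbor are pairwise disjoint, so any hitting set needs a separate point for each — at least 3. Hence 3 is optimal.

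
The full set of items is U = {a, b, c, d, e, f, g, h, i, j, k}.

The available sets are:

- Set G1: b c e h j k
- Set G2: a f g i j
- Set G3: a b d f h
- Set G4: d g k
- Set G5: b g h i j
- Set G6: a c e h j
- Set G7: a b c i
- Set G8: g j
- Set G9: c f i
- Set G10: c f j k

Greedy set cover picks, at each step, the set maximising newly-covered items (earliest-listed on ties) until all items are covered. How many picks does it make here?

Greedy: pick G1 (covers 6 new) → pick G2 (covers 4 new) → pick G3 (covers 1 new). Total picks: 3.

3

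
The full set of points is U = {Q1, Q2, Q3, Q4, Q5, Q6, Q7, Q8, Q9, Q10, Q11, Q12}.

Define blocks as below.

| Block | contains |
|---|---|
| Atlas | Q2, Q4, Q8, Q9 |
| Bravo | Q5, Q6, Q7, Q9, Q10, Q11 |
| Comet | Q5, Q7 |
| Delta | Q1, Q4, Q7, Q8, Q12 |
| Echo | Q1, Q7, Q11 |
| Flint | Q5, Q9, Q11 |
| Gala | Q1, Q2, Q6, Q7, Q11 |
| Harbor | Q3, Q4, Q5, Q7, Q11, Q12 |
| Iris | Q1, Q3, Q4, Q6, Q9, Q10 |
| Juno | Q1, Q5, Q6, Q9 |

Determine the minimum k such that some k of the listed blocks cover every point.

3

Atlas, Harbor, and Iris cover everything between them: the union {Q1, Q2, Q3, Q4, Q5, Q6, Q7, Q8, Q9, Q10, Q11, Q12} is all of U.
No 2 of the 10 blocks cover everything (all 45 combinations miss at least one point), so 3 is optimal.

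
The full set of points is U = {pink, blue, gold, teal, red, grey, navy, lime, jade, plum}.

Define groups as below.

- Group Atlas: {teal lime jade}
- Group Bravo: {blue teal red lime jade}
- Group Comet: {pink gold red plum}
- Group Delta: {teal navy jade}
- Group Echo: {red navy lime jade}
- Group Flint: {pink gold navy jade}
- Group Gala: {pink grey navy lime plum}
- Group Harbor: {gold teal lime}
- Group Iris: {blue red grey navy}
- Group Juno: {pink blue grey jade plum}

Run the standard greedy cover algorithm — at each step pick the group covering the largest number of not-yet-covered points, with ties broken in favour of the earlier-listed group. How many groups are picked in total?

3

Greedy: pick Bravo (covers 5 new) → pick Gala (covers 4 new) → pick Comet (covers 1 new). Total picks: 3.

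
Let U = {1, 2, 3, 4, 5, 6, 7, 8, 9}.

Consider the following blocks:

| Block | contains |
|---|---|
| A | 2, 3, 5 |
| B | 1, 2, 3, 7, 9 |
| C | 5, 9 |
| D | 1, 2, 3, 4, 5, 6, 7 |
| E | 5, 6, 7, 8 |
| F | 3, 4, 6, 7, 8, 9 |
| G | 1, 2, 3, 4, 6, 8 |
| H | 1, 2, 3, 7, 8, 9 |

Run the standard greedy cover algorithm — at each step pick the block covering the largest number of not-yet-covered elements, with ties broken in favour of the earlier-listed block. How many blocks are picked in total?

Greedy: pick D (covers 7 new) → pick F (covers 2 new). Total picks: 2.

2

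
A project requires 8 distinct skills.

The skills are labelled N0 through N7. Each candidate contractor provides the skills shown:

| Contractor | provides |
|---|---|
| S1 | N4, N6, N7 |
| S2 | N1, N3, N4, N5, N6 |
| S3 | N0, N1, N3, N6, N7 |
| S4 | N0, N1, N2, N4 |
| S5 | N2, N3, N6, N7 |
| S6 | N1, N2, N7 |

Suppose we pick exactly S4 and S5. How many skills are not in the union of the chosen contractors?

Union of S4, S5 = {N0, N1, N2, N3, N4, N6, N7}.
Not covered: N5 — 1 skill.

1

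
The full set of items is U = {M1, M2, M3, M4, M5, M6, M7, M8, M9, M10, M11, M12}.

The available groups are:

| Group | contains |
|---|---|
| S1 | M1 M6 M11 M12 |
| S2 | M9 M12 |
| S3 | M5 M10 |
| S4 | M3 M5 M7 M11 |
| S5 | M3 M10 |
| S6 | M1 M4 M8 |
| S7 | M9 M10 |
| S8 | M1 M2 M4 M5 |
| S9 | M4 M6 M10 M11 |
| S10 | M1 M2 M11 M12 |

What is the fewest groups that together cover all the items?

5

S2 and S4 and S6 and S8 and S9 together: S2 ∪ S4 ∪ S6 ∪ S8 ∪ S9 = {M1, M2, M3, M4, M5, M6, M7, M8, M9, M10, M11, M12} — every item is covered.
No 4 of the 10 groups cover everything (all 210 combinations miss at least one item), so 5 is optimal.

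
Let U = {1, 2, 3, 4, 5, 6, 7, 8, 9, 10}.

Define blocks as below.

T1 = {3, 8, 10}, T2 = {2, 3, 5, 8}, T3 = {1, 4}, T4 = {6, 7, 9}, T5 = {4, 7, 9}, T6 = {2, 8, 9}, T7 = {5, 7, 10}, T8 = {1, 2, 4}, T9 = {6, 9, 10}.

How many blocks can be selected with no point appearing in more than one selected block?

3

T1, T4, T8 are pairwise disjoint (T1={3,8,10}; T4={6,7,9}; T8={1,2,4}).
Every remaining block overlaps one of these, and no 4 of the listed blocks are pairwise disjoint, so 3 is the maximum.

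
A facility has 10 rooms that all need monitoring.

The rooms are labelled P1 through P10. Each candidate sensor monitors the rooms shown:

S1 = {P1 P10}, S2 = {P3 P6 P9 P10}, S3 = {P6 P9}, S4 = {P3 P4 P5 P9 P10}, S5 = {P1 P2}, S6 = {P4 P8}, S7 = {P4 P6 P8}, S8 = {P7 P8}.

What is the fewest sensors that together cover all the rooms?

Take {S3, S4, S5, S8}. Their union is {P1, P2, P3, P4, P5, P6, P7, P8, P9, P10}, which is all 10 rooms.
Only S4 contains P5, so S4 is forced; the remaining 5 rooms need at least 3 more sensors (each remaining sensor adds at most 2) — so at least 4 sensors are needed, and 4 is optimal.

4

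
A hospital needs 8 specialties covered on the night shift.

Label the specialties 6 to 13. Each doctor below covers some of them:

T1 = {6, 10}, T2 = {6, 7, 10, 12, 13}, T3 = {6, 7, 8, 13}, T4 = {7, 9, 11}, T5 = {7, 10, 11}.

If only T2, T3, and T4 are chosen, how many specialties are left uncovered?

Union of T2, T3, T4 = {6, 7, 8, 9, 10, 11, 12, 13} — that's every specialty, so 0 are uncovered.

0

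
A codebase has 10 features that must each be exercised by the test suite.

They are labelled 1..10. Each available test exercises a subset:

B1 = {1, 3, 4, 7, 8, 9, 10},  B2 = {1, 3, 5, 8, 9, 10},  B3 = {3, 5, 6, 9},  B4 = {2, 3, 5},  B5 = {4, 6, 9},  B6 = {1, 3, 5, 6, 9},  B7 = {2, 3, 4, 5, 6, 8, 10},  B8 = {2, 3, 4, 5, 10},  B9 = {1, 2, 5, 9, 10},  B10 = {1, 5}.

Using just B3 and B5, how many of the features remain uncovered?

Union of B3, B5 = {3, 4, 5, 6, 9}.
Not covered: 1, 2, 7, 8, 10 — 5 features.

5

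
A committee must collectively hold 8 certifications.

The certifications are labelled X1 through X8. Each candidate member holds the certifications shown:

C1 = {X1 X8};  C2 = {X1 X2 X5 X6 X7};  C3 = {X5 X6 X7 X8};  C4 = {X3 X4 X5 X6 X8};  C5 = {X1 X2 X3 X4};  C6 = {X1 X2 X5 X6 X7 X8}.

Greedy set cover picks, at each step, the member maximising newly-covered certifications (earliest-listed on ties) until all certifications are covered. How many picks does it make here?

2

Greedy: pick C6 (covers 6 new) → pick C4 (covers 2 new). Total picks: 2.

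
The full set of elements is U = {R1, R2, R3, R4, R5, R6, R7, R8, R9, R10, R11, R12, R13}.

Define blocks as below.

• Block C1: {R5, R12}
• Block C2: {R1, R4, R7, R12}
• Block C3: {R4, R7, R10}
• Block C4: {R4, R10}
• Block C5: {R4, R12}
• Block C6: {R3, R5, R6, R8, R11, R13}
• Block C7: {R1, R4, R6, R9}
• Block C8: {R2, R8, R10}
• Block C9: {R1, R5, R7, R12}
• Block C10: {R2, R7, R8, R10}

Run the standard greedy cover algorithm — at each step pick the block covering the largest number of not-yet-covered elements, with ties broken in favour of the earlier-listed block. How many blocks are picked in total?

4

Greedy: pick C6 (covers 6 new) → pick C2 (covers 4 new) → pick C8 (covers 2 new) → pick C7 (covers 1 new). Total picks: 4.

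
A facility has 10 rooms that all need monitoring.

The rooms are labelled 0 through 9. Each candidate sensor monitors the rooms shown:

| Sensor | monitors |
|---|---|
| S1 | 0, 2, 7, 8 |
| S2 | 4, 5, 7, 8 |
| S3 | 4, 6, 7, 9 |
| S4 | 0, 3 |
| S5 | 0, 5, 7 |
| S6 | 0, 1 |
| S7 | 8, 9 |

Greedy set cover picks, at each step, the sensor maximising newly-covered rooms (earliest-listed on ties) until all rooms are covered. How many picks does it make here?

5

Greedy: pick S1 (covers 4 new) → pick S3 (covers 3 new) → pick S2 (covers 1 new) → pick S4 (covers 1 new) → pick S6 (covers 1 new). Total picks: 5.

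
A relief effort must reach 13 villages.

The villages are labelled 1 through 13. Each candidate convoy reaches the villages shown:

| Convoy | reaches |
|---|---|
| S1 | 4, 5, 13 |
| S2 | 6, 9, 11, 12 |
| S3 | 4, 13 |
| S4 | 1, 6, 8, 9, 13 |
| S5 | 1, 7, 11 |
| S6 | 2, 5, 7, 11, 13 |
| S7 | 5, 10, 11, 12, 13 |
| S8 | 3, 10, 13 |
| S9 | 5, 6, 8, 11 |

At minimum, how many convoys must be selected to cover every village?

5

Take {S3, S4, S6, S7, S8}. Their union is {1, 2, 3, 4, 5, 6, 7, 8, 9, 10, 11, 12, 13}, which is all 13 villages.
No 4 of the 9 convoys cover everything (all 126 combinations miss at least one village), so 5 is optimal.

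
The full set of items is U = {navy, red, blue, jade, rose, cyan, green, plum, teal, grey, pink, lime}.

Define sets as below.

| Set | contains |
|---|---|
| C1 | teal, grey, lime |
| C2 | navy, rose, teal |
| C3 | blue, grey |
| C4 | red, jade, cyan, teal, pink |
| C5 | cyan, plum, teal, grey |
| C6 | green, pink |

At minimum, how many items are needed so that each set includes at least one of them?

3

H = {navy, grey, pink} meets every set (each contains at least one member of H), and |H| = 3.
The sets C2, C3, C6 are pairwise disjoint, so any hitting set needs a separate item for each — at least 3. Hence 3 is optimal.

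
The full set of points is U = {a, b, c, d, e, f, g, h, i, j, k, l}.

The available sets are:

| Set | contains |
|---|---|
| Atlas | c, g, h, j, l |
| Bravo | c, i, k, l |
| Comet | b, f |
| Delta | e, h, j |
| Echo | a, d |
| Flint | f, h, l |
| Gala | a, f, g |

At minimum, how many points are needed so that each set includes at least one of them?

4

Take T = {d, f, h, k}. Each listed set contains at least one of these, so T is a hitting set of size 4.
The sets Bravo, Comet, Delta, Echo are pairwise disjoint, so any hitting set needs a separate point for each — at least 4. Hence 4 is optimal.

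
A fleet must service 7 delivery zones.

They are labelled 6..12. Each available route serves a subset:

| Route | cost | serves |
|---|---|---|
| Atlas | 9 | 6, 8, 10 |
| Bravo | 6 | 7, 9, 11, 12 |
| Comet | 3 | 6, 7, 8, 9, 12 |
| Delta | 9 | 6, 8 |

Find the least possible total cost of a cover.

Atlas, Bravo together cover every zone (Atlas ∪ Bravo = {6, 7, 8, 9, 10, 11, 12}); total cost 9 + 6 = 15.
The greedy pick Comet, Bravo, Atlas costs 18; no covering selection beats 15.

15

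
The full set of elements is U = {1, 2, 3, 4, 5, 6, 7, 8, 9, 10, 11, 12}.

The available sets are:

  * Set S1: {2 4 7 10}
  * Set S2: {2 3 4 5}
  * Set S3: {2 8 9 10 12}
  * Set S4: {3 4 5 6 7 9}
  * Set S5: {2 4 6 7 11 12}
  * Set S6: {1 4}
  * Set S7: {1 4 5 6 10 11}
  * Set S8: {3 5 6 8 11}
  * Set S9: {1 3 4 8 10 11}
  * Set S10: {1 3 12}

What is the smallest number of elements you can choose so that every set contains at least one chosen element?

The 3 elements {2, 3, 4} hit every set.
No choice of 2 elements meets every set, so 3 is the minimum.

3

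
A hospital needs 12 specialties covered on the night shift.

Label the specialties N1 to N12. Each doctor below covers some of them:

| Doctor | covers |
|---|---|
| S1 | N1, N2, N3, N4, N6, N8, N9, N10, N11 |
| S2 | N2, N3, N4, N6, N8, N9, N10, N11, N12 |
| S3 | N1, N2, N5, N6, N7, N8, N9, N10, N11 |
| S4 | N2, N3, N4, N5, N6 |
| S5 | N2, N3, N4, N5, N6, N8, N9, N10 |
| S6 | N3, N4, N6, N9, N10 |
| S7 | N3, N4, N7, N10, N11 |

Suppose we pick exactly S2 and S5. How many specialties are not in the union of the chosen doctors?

2

Union of S2, S5 = {N2, N3, N4, N5, N6, N8, N9, N10, N11, N12}.
Not covered: N1, N7 — 2 specialties.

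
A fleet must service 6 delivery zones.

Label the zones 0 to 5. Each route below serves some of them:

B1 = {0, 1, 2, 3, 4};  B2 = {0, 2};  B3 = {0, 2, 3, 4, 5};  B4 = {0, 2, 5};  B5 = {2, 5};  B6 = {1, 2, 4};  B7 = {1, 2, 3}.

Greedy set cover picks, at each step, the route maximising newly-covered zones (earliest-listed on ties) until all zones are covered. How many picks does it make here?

2

Greedy: pick B1 (covers 5 new) → pick B3 (covers 1 new). Total picks: 2.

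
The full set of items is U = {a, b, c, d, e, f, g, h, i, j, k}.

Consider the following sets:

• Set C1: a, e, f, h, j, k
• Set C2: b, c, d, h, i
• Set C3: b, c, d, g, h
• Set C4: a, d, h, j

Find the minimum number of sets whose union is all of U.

Take {C1, C2, C3}. Their union is {a, b, c, d, e, f, g, h, i, j, k}, which is all 11 items.
Only C1 contains e, so C1 is forced; the remaining 5 items need at least 2 more sets (each remaining set adds at most 4) — so at least 3 sets are needed, and 3 is optimal.

3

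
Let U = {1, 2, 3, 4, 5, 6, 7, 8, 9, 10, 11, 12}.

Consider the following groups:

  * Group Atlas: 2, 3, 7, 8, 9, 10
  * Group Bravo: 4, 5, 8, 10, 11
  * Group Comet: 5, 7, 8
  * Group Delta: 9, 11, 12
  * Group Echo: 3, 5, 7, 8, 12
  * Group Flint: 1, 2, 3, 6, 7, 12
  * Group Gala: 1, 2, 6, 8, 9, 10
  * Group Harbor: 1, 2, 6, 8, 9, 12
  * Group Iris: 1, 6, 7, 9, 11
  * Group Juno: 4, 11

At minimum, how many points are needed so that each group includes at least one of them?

3

The 3 points {2, 8, 11} hit every group.
No choice of 2 points meets every group, so 3 is the minimum.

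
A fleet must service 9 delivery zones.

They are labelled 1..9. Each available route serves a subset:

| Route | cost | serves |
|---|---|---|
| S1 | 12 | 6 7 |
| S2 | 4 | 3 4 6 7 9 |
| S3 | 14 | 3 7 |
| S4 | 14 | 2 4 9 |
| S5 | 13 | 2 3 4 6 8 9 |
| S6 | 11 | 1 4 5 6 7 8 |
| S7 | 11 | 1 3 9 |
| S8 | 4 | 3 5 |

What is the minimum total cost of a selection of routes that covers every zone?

S5, S6 together cover every zone (S5 ∪ S6 = {1, 2, 3, 4, 5, 6, 7, 8, 9}); total cost 13 + 11 = 24.
The greedy pick S2, S6, S5 costs 28; no covering selection beats 24.

24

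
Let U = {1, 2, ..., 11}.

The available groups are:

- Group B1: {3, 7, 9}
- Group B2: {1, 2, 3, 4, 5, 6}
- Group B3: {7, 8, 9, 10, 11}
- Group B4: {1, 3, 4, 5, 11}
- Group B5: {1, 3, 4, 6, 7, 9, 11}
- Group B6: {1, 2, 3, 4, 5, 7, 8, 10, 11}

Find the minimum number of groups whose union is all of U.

B5 and B6 cover everything between them: the union {1, 2, 3, 4, 5, 6, 7, 8, 9, 10, 11} is all of U.
No single group has all 11 elements (the largest, B6, has 9), so 2 is optimal.

2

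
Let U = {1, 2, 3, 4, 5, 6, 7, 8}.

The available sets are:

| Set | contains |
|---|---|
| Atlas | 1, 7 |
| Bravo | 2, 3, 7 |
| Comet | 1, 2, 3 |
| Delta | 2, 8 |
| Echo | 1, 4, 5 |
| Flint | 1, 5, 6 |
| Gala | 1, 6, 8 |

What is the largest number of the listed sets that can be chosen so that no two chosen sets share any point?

Atlas, Delta are pairwise disjoint (Atlas={1,7}; Delta={2,8}).
Every remaining set overlaps one of these, and no 3 of the listed sets are pairwise disjoint, so 2 is the maximum.

2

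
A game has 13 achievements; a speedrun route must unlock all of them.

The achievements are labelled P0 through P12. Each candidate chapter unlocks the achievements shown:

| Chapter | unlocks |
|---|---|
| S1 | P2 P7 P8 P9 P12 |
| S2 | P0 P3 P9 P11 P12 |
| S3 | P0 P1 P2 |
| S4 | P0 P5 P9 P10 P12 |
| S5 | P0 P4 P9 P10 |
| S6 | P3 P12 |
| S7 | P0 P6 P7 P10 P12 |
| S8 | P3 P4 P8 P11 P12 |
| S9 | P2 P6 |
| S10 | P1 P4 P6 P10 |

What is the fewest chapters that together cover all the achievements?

Take {S1, S4, S8, S10}. Their union is {P0, P1, P2, P3, P4, P5, P6, P7, P8, P9, P10, P11, P12}, which is all 13 achievements.
No 3 of the 10 chapters cover everything (all 120 combinations miss at least one achievement), so 4 is optimal.

4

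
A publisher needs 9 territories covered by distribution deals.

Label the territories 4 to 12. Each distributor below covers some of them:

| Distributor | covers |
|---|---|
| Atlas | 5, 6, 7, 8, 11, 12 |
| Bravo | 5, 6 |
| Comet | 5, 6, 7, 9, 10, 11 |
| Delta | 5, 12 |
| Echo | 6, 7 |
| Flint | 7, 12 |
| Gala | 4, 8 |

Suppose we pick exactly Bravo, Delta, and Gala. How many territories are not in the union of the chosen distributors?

4

Union of Bravo, Delta, Gala = {4, 5, 6, 8, 12}.
Not covered: 7, 9, 10, 11 — 4 territories.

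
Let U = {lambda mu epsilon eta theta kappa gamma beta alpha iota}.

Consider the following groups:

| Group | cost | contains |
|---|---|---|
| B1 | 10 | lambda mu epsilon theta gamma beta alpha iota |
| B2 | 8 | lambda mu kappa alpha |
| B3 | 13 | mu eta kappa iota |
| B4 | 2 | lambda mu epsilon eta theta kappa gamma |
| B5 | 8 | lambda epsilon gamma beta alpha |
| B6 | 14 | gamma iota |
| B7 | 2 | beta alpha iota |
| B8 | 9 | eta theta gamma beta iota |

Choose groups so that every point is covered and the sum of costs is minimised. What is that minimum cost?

B4, B7 together cover every point (B4 ∪ B7 = {lambda, mu, epsilon, eta, theta, kappa, gamma, beta, alpha, iota}); total cost 2 + 2 = 4.
No covering selection has total cost below 4.

4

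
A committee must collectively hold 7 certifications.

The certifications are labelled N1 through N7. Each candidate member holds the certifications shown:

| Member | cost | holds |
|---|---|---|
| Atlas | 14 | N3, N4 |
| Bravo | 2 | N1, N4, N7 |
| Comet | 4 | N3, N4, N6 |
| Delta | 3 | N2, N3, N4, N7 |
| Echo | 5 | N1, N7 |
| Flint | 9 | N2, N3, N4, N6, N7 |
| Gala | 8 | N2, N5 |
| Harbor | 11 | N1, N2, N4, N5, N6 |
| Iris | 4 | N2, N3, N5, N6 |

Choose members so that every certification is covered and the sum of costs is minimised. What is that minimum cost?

Bravo, Iris together cover every certification (Bravo ∪ Iris = {N1, N2, N3, N4, N5, N6, N7}); total cost 2 + 4 = 6.
No covering selection has total cost below 6.

6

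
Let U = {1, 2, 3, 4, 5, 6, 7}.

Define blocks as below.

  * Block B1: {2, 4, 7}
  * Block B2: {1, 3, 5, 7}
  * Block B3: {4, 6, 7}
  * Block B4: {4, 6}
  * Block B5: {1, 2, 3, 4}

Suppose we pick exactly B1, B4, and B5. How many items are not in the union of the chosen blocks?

1

Union of B1, B4, B5 = {1, 2, 3, 4, 6, 7}.
Not covered: 5 — 1 item.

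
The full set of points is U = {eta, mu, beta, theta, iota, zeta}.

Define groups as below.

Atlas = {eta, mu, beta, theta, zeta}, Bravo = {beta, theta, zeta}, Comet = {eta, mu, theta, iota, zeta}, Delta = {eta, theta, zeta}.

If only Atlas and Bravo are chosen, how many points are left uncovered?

1

Union of Atlas, Bravo = {eta, mu, beta, theta, zeta}.
Not covered: iota — 1 point.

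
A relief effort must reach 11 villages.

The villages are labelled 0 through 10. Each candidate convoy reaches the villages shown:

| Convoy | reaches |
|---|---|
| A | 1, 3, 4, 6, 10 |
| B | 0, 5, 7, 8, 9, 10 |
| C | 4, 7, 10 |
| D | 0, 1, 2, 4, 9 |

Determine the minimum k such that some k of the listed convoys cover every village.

Take {A, B, D}. Their union is {0, 1, 2, 3, 4, 5, 6, 7, 8, 9, 10}, which is all 11 villages.
Only D contains 2, so D is forced; the remaining 6 villages need at least 2 more convoys (each remaining convoy adds at most 4) — so at least 3 convoys are needed, and 3 is optimal.

3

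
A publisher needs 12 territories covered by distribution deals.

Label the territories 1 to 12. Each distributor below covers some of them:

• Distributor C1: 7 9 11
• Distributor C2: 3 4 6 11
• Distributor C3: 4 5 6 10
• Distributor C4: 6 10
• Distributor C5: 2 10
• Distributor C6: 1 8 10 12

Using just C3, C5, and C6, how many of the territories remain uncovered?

Union of C3, C5, C6 = {1, 2, 4, 5, 6, 8, 10, 12}.
Not covered: 3, 7, 9, 11 — 4 territories.

4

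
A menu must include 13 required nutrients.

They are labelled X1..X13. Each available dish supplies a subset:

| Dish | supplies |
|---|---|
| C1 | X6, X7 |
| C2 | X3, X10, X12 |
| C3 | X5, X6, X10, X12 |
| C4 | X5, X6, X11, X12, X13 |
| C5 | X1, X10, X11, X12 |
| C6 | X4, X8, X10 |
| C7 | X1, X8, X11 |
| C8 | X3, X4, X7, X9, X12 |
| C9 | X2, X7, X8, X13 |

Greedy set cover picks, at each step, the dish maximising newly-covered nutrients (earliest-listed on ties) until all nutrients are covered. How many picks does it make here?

4

Greedy: pick C4 (covers 5 new) → pick C8 (covers 4 new) → pick C5 (covers 2 new) → pick C9 (covers 2 new). Total picks: 4.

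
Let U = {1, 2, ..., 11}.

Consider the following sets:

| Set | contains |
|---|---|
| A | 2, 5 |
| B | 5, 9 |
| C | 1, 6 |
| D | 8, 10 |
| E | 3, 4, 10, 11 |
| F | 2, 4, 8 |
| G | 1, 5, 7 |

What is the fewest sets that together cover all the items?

Take {B, C, E, F, G}. Their union is {1, 2, 3, 4, 5, 6, 7, 8, 9, 10, 11}, which is all 11 items.
No 4 of the 7 sets cover everything (all 35 combinations miss at least one item), so 5 is optimal.

5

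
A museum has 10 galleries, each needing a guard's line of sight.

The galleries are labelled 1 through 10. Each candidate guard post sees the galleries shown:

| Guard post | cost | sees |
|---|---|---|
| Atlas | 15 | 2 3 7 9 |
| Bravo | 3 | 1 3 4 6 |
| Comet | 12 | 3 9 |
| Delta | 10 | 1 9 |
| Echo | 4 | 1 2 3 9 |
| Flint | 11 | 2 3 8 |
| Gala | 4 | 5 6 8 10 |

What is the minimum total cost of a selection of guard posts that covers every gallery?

22

Atlas, Bravo, Gala together cover every gallery (Atlas ∪ Bravo ∪ Gala = {1, 2, 3, 4, 5, 6, 7, 8, 9, 10}); total cost 15 + 3 + 4 = 22.
The greedy pick Bravo, Gala, Echo, Atlas costs 26; no covering selection beats 22.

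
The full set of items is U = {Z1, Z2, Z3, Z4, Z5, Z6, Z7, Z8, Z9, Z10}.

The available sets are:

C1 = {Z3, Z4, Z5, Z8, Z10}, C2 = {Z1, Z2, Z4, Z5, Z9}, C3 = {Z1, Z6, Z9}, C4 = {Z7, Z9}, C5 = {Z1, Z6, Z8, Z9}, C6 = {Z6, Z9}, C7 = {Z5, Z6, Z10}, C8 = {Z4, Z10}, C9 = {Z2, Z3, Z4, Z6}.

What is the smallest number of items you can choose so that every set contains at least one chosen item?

3

H = {Z2, Z9, Z10} meets every set (each contains at least one member of H), and |H| = 3.
No choice of 2 items meets every set, so 3 is the minimum.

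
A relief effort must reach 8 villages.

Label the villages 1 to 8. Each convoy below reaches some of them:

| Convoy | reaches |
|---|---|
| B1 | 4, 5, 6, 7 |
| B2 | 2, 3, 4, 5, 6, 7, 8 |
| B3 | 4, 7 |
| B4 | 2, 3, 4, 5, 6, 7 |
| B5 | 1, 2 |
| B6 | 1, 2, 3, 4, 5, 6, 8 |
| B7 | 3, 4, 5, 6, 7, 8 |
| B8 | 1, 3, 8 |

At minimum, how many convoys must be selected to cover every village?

2

Take {B4, B8}. Their union is {1, 2, 3, 4, 5, 6, 7, 8}, which is all 8 villages.
No single convoy has all 8 villages (the largest, B2, has 7), so 2 is optimal.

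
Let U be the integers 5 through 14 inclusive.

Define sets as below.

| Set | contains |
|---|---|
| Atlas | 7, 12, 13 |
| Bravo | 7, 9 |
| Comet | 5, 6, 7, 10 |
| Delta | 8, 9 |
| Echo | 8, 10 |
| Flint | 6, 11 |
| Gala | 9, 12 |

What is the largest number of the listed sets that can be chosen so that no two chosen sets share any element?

3

Bravo, Echo, Flint are pairwise disjoint (Bravo={7,9}; Echo={8,10}; Flint={6,11}).
Every remaining set overlaps one of these, and no 4 of the listed sets are pairwise disjoint, so 3 is the maximum.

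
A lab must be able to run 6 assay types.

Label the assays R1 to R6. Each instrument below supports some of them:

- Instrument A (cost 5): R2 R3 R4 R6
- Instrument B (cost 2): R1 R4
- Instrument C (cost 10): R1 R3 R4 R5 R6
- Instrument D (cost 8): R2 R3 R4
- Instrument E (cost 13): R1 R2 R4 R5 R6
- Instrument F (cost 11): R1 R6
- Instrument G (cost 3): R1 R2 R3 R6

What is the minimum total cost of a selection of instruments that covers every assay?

C, G together cover every assay (C ∪ G = {R1, R2, R3, R4, R5, R6}); total cost 10 + 3 = 13.
The greedy pick G, B, C costs 15; no covering selection beats 13.

13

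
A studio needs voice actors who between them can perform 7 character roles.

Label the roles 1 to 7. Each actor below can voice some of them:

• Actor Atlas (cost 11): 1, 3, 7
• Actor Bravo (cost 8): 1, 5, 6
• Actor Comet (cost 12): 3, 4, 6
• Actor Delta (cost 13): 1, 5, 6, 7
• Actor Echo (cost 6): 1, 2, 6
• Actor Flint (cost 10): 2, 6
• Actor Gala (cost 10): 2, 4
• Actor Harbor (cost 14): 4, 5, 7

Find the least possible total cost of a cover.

29

Atlas, Bravo, Gala together cover every role (Atlas ∪ Bravo ∪ Gala = {1, 2, 3, 4, 5, 6, 7}); total cost 11 + 8 + 10 = 29.
The greedy pick Echo, Harbor, Atlas costs 31; no covering selection beats 29.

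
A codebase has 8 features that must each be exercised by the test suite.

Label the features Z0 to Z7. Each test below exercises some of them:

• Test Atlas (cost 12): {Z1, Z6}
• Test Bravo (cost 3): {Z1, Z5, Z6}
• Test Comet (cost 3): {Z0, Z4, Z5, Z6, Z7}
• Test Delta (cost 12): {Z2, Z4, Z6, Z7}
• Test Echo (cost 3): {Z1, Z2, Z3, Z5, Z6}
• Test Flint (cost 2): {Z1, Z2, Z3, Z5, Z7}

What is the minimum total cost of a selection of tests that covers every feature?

Comet, Flint together cover every feature (Comet ∪ Flint = {Z0, Z1, Z2, Z3, Z4, Z5, Z6, Z7}); total cost 3 + 2 = 5.
No covering selection has total cost below 5.

5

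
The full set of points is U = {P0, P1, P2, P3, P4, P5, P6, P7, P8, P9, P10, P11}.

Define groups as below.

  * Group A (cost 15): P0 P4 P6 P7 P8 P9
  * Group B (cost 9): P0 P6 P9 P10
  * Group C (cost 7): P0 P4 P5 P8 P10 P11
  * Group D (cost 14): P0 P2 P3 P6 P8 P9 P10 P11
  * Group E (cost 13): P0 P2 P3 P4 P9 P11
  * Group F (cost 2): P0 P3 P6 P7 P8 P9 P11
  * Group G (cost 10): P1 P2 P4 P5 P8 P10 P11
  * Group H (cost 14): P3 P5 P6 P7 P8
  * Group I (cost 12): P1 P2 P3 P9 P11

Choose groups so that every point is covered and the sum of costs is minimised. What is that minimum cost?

F, G together cover every point (F ∪ G = {P0, P1, P2, P3, P4, P5, P6, P7, P8, P9, P10, P11}); total cost 2 + 10 = 12.
No covering selection has total cost below 12.

12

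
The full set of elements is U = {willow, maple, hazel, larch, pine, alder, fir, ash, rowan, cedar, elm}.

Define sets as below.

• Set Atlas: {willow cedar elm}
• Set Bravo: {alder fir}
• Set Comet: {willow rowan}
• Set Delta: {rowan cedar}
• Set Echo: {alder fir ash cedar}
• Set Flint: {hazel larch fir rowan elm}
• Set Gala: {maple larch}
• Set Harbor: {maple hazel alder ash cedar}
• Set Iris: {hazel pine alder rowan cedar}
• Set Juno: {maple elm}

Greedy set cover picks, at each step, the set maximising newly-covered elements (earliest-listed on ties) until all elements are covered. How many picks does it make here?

Greedy: pick Flint (covers 5 new) → pick Harbor (covers 4 new) → pick Atlas (covers 1 new) → pick Iris (covers 1 new). Total picks: 4.

4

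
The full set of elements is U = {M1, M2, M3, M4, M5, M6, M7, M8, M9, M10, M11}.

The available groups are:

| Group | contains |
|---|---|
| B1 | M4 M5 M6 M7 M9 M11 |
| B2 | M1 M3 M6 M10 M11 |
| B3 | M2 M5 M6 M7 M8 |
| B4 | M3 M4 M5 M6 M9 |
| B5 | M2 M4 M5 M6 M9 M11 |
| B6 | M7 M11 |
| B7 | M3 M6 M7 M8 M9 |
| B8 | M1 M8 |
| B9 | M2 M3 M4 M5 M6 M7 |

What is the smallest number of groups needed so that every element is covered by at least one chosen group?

B2 and B5 and B7 together: B2 ∪ B5 ∪ B7 = {M1, M2, M3, M4, M5, M6, M7, M8, M9, M10, M11} — every element is covered.
Only B2 contains M10, so B2 is forced; the remaining 6 elements need at least 2 more groups (each remaining group adds at most 4) — so at least 3 groups are needed, and 3 is optimal.

3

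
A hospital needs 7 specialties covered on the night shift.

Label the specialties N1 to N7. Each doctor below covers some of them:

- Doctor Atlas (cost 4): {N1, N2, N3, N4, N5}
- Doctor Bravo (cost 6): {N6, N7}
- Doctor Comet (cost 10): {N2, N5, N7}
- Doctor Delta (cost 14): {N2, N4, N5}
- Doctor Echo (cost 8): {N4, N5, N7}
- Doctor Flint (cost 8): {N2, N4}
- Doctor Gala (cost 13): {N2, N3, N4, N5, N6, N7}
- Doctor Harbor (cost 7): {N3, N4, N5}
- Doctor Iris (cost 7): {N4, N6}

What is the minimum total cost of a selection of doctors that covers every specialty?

10

Atlas, Bravo together cover every specialty (Atlas ∪ Bravo = {N1, N2, N3, N4, N5, N6, N7}); total cost 4 + 6 = 10.
No covering selection has total cost below 10.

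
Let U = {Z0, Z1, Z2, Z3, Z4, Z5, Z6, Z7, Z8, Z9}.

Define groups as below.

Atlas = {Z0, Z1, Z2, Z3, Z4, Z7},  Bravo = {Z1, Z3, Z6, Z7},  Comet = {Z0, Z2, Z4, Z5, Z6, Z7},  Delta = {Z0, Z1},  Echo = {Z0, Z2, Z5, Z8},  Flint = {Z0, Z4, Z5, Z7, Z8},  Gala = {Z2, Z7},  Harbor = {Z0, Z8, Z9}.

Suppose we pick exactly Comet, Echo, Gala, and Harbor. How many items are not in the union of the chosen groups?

2

Union of Comet, Echo, Gala, Harbor = {Z0, Z2, Z4, Z5, Z6, Z7, Z8, Z9}.
Not covered: Z1, Z3 — 2 items.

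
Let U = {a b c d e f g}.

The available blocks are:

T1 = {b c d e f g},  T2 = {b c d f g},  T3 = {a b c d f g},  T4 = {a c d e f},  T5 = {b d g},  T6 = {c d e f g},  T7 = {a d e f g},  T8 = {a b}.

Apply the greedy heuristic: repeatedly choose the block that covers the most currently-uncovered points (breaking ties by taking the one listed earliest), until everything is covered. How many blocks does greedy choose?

Greedy: pick T1 (covers 6 new) → pick T3 (covers 1 new). Total picks: 2.

2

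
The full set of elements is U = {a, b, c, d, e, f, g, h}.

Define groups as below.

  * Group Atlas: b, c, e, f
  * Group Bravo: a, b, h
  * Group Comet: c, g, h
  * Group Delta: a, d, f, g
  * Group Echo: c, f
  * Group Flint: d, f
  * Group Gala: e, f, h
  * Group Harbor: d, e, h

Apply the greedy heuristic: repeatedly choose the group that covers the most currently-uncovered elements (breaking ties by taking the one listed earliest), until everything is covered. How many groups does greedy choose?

3

Greedy: pick Atlas (covers 4 new) → pick Delta (covers 3 new) → pick Bravo (covers 1 new). Total picks: 3.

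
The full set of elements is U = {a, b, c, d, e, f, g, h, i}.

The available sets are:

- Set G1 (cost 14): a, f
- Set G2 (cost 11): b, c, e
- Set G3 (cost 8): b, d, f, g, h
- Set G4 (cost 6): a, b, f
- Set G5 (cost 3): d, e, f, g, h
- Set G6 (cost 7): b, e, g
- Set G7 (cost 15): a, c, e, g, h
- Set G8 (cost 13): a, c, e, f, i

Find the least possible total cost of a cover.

G3, G8 together cover every element (G3 ∪ G8 = {a, b, c, d, e, f, g, h, i}); total cost 8 + 13 = 21.
The greedy pick G5, G4, G8 costs 22; no covering selection beats 21.

21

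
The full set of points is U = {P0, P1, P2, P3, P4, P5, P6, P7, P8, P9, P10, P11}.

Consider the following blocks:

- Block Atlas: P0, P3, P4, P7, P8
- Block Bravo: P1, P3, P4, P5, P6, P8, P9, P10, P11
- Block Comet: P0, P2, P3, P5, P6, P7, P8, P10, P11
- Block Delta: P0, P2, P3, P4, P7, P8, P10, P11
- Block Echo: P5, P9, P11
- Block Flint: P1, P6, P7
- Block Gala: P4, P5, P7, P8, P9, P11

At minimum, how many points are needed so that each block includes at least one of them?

The 2 points {P7, P9} hit every block.
The blocks Echo, Flint are pairwise disjoint, so any hitting set needs a separate point for each — at least 2. Hence 2 is optimal.

2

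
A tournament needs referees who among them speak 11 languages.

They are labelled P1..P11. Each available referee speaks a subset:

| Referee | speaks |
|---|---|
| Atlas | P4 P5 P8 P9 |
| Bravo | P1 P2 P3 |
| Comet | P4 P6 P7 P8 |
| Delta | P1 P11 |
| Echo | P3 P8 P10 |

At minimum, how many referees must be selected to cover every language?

5

Take {Atlas, Bravo, Comet, Delta, Echo}. Their union is {P1, P2, P3, P4, P5, P6, P7, P8, P9, P10, P11}, which is all 11 languages.
No 4 of the 5 referees cover everything (all 5 combinations miss at least one language), so 5 is optimal.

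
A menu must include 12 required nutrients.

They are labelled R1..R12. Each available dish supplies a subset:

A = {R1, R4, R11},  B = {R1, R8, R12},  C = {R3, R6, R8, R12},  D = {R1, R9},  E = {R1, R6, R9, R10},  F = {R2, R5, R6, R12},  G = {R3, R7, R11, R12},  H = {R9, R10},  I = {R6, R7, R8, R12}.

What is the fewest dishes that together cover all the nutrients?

5

A and E and F and G and I together: A ∪ E ∪ F ∪ G ∪ I = {R1, R2, R3, R4, R5, R6, R7, R8, R9, R10, R11, R12} — every nutrient is covered.
No 4 of the 9 dishes cover everything (all 126 combinations miss at least one nutrient), so 5 is optimal.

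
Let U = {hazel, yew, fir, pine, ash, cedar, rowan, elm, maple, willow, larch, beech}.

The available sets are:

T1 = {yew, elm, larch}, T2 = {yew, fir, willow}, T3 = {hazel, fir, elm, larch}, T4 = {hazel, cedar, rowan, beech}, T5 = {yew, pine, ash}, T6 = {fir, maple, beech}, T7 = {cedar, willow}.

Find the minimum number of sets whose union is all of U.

5

Take {T1, T4, T5, T6, T7}. Their union is {hazel, yew, fir, pine, ash, cedar, rowan, elm, maple, willow, larch, beech}, which is all 12 items.
No 4 of the 7 sets cover everything (all 35 combinations miss at least one item), so 5 is optimal.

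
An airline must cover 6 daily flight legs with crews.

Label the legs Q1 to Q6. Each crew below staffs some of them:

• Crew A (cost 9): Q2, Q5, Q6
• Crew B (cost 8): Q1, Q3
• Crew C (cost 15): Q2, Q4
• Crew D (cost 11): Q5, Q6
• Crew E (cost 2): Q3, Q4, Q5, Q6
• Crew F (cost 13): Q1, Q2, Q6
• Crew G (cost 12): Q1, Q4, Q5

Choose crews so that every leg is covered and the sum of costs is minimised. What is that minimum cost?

E, F together cover every leg (E ∪ F = {Q1, Q2, Q3, Q4, Q5, Q6}); total cost 2 + 13 = 15.
No covering selection has total cost below 15.

15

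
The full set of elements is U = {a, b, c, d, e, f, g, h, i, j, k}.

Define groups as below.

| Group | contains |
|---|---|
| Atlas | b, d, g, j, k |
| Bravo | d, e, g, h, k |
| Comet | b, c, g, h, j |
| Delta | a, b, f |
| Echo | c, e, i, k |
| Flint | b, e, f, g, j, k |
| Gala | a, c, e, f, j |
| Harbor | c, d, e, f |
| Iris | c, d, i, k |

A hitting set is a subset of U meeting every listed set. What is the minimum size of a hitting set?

3

Take T = {b, d, e}. Each listed group contains at least one of these, so T is a hitting set of size 3.
No choice of 2 elements meets every group, so 3 is the minimum.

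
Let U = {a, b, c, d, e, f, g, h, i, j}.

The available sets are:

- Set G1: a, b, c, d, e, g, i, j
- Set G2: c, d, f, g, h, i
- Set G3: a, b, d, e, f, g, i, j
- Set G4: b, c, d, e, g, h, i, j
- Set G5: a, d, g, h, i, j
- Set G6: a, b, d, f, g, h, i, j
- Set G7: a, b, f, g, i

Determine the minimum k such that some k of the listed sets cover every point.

G1 and G6 cover everything between them: the union {a, b, c, d, e, f, g, h, i, j} is all of U.
No single set has all 10 points (the largest, G1, has 8), so 2 is optimal.

2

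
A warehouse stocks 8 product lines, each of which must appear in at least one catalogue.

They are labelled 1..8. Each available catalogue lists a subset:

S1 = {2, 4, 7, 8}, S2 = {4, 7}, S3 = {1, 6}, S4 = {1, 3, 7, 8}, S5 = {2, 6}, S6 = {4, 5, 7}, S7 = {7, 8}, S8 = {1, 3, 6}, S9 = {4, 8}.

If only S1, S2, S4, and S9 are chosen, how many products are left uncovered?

Union of S1, S2, S4, S9 = {1, 2, 3, 4, 7, 8}.
Not covered: 5, 6 — 2 products.

2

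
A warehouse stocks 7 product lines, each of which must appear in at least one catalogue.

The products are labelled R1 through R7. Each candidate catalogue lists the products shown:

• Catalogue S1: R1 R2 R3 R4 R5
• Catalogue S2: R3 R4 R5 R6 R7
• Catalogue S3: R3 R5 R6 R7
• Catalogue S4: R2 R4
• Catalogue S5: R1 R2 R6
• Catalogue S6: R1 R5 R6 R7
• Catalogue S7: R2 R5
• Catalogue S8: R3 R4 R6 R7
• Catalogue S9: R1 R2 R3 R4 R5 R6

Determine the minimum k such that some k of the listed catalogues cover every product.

S3 and S9 together: S3 ∪ S9 = {R1, R2, R3, R4, R5, R6, R7} — every product is covered.
No single catalogue has all 7 products (the largest, S9, has 6), so 2 is optimal.

2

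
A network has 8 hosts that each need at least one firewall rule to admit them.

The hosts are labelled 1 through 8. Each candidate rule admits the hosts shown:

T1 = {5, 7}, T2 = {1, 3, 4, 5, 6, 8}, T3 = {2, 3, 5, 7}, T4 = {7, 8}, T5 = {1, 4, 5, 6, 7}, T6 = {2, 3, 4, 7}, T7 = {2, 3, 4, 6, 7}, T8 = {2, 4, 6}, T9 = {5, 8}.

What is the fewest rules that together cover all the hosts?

Take {T2, T6}. Their union is {1, 2, 3, 4, 5, 6, 7, 8}, which is all 8 hosts.
No single rule has all 8 hosts (the largest, T2, has 6), so 2 is optimal.

2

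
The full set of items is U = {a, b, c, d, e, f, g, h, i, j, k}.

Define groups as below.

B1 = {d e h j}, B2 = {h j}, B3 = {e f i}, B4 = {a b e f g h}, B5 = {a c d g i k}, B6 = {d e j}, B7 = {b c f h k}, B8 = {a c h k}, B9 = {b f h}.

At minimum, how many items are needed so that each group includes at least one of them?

T = {d, h, i} meets every group (each contains at least one member of T), and |T| = 3.
No choice of 2 items meets every group, so 3 is the minimum.

3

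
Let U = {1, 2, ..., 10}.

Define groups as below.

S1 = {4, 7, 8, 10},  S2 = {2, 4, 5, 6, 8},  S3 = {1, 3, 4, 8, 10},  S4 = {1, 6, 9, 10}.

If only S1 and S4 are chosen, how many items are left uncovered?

3

Union of S1, S4 = {1, 4, 6, 7, 8, 9, 10}.
Not covered: 2, 3, 5 — 3 items.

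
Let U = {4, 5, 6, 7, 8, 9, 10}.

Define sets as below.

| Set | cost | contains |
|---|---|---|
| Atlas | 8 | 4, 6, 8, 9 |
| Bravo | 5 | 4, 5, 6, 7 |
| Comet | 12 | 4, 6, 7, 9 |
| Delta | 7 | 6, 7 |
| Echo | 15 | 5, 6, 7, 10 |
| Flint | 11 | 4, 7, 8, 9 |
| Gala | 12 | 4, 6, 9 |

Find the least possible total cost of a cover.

23

Atlas, Echo together cover every item (Atlas ∪ Echo = {4, 5, 6, 7, 8, 9, 10}); total cost 8 + 15 = 23.
The greedy pick Bravo, Atlas, Echo costs 28; no covering selection beats 23.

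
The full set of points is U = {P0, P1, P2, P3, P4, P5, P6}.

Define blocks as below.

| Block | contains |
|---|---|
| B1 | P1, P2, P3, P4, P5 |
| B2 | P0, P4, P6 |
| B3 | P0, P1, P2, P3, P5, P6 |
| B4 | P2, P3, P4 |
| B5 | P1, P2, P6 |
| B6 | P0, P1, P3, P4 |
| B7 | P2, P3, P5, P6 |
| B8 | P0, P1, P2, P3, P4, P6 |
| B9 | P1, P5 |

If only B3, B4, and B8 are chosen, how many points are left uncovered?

0

Union of B3, B4, B8 = {P0, P1, P2, P3, P4, P5, P6} — that's every point, so 0 are uncovered.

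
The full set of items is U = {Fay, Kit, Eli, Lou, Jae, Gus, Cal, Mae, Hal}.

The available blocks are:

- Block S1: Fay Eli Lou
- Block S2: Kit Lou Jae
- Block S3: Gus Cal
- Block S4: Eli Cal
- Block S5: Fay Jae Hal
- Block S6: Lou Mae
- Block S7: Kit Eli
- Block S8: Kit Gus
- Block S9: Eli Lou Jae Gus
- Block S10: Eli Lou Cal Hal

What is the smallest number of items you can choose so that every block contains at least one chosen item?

Take H = {Eli, Lou, Jae, Gus}. Each listed block contains at least one of these, so H is a hitting set of size 4.
The blocks S3, S5, S6, S7 are pairwise disjoint, so any hitting set needs a separate item for each — at least 4. Hence 4 is optimal.

4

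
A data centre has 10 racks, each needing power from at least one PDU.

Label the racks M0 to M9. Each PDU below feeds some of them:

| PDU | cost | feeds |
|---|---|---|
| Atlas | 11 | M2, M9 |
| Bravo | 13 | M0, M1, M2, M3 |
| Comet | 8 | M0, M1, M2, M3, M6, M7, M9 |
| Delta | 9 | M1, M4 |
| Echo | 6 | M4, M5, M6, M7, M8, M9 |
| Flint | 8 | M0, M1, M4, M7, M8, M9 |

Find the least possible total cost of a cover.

Comet, Echo together cover every rack (Comet ∪ Echo = {M0, M1, M2, M3, M4, M5, M6, M7, M8, M9}); total cost 8 + 6 = 14.
No covering selection has total cost below 14.

14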